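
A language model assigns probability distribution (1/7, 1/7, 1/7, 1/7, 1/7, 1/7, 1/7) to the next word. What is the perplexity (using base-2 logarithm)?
7.0000

Perplexity is 2^H (or exp(H) for natural log).

First, H = -Σ p log p = 2.8074 bits
Perplexity = 2^2.8074 = 7.0000

Interpretation: The model's uncertainty is equivalent to choosing uniformly among 7.0 options.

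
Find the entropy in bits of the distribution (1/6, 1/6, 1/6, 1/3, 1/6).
2.2516 bits

Shannon entropy is H(X) = -Σ p(x) log p(x).

For P = (1/6, 1/6, 1/6, 1/3, 1/6):
H = -1/6 × log_2(1/6) -1/6 × log_2(1/6) -1/6 × log_2(1/6) -1/3 × log_2(1/3) -1/6 × log_2(1/6)
H = 2.2516 bits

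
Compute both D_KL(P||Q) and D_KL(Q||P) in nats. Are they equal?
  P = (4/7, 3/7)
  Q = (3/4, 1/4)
D_KL(P||Q) = 0.0756, D_KL(Q||P) = 0.0692

KL divergence is not symmetric: D_KL(P||Q) ≠ D_KL(Q||P) in general.

D_KL(P||Q) = 0.0756 nats
D_KL(Q||P) = 0.0692 nats

No, they are not equal!

This asymmetry is why KL divergence is not a true distance metric.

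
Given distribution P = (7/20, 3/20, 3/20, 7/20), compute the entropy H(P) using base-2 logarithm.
1.8813 bits

Shannon entropy is H(X) = -Σ p(x) log p(x).

For P = (7/20, 3/20, 3/20, 7/20):
H = -7/20 × log_2(7/20) -3/20 × log_2(3/20) -3/20 × log_2(3/20) -7/20 × log_2(7/20)
H = 1.8813 bits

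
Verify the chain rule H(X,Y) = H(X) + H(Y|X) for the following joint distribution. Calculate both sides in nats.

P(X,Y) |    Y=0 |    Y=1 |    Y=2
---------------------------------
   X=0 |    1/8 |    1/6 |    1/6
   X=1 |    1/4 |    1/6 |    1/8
H(X,Y) = 1.7623, H(X) = 0.6897, H(Y|X) = 1.0726 (all in nats)

Chain rule: H(X,Y) = H(X) + H(Y|X)

Left side — joint entropy directly:
H(X,Y) = -Σ p(x,y) log p(x,y) = 1.7623 nats

Right side — compute H(Y|X) from the conditional distributions:
P(X) = (11/24, 13/24), so H(X) = 0.6897 nats
H(Y|X) = Σ_x P(X=x) · H(Y|X=x):
  P(Y|X=0) = (3/11, 4/11, 4/11), H(Y|X=0) = 1.0901, weight P(X=0) = 11/24
  P(Y|X=1) = (6/13, 4/13, 3/13), H(Y|X=1) = 1.0579, weight P(X=1) = 13/24
H(Y|X) = 1.0726 nats

H(X) + H(Y|X) = 0.6897 + 1.0726 = 1.7623 nats

Both sides equal 1.7623 nats. ✓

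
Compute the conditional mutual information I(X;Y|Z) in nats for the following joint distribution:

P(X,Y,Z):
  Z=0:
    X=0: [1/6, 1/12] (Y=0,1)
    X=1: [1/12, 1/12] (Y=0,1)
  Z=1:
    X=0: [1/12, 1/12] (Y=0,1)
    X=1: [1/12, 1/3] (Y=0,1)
0.0307 nats

Conditional mutual information: I(X;Y|Z) = H(X|Z) + H(Y|Z) - H(X,Y|Z)

H(Z) = 0.6792
H(X,Z) = 1.3086 → H(X|Z) = 0.6294
H(Y,Z) = 1.3086 → H(Y|Z) = 0.6294
H(X,Y,Z) = 1.9073 → H(X,Y|Z) = 1.2281

I(X;Y|Z) = 0.6294 + 0.6294 - 1.2281 = 0.0307 nats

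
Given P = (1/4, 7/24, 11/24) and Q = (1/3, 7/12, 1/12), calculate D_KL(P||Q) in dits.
0.2203 dits

KL divergence: D_KL(P||Q) = Σ p(x) log(p(x)/q(x))

Computing term by term:
  x=0: 1/4 × log_10[(1/4)/(1/3)] = 1/4 × -0.1249 = -0.0312
  x=1: 7/24 × log_10[(7/24)/(7/12)] = 7/24 × -0.3010 = -0.0878
  x=2: 11/24 × log_10[(11/24)/(1/12)] = 11/24 × 0.7404 = 0.3393

D_KL(P||Q) = 0.2203 dits

Note: KL divergence is always non-negative and equals 0 iff P = Q.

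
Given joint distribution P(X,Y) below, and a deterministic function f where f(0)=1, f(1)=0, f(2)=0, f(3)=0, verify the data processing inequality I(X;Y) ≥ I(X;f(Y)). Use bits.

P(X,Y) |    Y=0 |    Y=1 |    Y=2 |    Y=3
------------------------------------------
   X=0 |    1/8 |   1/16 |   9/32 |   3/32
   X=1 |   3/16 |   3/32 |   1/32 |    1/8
I(X;Y) = 0.1715, I(X;f(Y)) = 0.0351, inequality holds: 0.1715 ≥ 0.0351

Data Processing Inequality: For any Markov chain X → Y → Z, we have I(X;Y) ≥ I(X;Z).

Here Z = f(Y) is a deterministic function of Y, forming X → Y → Z.

Original I(X;Y) = 0.1715 bits

After applying f:
P(X,Z) where Z=f(Y):
- P(X,Z=0) = P(X,Y=1) + P(X,Y=2) + P(X,Y=3)
- P(X,Z=1) = P(X,Y=0)

I(X;Z) = I(X;f(Y)) = 0.0351 bits

Verification: 0.1715 ≥ 0.0351 ✓

Information cannot be created by processing; the function f can only lose information about X.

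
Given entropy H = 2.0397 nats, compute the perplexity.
7.6883

Perplexity is e^H (or exp(H) for natural log).

H = 2.0397 nats
Perplexity = e^2.0397 = 7.6883

Interpretation: The model's uncertainty is equivalent to choosing uniformly among 7.7 options.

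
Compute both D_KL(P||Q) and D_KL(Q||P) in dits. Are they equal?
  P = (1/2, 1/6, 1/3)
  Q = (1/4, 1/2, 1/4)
D_KL(P||Q) = 0.1126, D_KL(Q||P) = 0.1321

KL divergence is not symmetric: D_KL(P||Q) ≠ D_KL(Q||P) in general.

D_KL(P||Q) = 0.1126 dits
D_KL(Q||P) = 0.1321 dits

No, they are not equal!

This asymmetry is why KL divergence is not a true distance metric.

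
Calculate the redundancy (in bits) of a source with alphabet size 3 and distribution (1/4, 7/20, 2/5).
0.0261 bits

Redundancy measures how far a source is from maximum entropy:
R = H_max - H(X)

Maximum entropy for 3 symbols: H_max = log_2(3) = 1.5850 bits
Actual entropy: H(X) = 1.5589 bits
Redundancy: R = 1.5850 - 1.5589 = 0.0261 bits

This redundancy represents potential for compression: the source could be compressed by 0.0261 bits per symbol.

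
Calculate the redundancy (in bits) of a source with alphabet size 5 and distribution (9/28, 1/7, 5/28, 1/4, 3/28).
0.1055 bits

Redundancy measures how far a source is from maximum entropy:
R = H_max - H(X)

Maximum entropy for 5 symbols: H_max = log_2(5) = 2.3219 bits
Actual entropy: H(X) = 2.2165 bits
Redundancy: R = 2.3219 - 2.2165 = 0.1055 bits

This redundancy represents potential for compression: the source could be compressed by 0.1055 bits per symbol.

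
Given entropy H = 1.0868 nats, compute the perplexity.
2.9648

Perplexity is e^H (or exp(H) for natural log).

H = 1.0868 nats
Perplexity = e^1.0868 = 2.9648

Interpretation: The model's uncertainty is equivalent to choosing uniformly among 3.0 options.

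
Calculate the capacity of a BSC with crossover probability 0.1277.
0.4489 bits

For a binary symmetric channel (BSC) with error probability p:
Capacity C = 1 - H(p) bits per symbol

where H(p) = -p log₂(p) - (1-p) log₂(1-p) is the binary entropy function.

H(0.1277) = 0.5511 bits
C = 1 - 0.5511 = 0.4489 bits per symbol

This means we can reliably transmit up to 0.4489 bits of information per channel use.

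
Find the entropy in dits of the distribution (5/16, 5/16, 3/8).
0.4755 dits

Shannon entropy is H(X) = -Σ p(x) log p(x).

For P = (5/16, 5/16, 3/8):
H = -5/16 × log_10(5/16) -5/16 × log_10(5/16) -3/8 × log_10(3/8)
H = 0.4755 dits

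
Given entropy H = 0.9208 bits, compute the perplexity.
1.8932

Perplexity is 2^H (or exp(H) for natural log).

H = 0.9208 bits
Perplexity = 2^0.9208 = 1.8932

Interpretation: The model's uncertainty is equivalent to choosing uniformly among 1.9 options.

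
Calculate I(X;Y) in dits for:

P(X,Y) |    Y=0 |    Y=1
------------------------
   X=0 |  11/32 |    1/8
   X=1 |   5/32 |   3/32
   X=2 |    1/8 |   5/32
0.0135 dits

Mutual information: I(X;Y) = H(X) + H(Y) - H(X,Y)

Marginals:
P(X) = (15/32, 1/4, 9/32), H(X) = 0.4597 dits
P(Y) = (5/8, 3/8), H(Y) = 0.2873 dits

Joint entropy: H(X,Y) = 0.7335 dits

I(X;Y) = 0.4597 + 0.2873 - 0.7335 = 0.0135 dits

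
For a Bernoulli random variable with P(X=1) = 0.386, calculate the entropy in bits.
0.9622 bits

The binary entropy function is:
H(p) = -p log(p) - (1-p) log(1-p)

H(0.386) = -0.386 × log_2(0.386) - 0.614 × log_2(0.614)
H(0.386) = 0.9622 bits

Note: Binary entropy is maximized at p=0.5 (H=1 bit) and minimized at p=0 or p=1 (H=0).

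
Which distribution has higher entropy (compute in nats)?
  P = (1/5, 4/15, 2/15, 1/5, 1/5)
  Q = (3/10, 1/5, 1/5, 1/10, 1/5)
P

Computing entropies in nats:
H(P) = 1.5868
H(Q) = 1.5571

Distribution P has higher entropy.

Intuition: The distribution closer to uniform (more spread out) has higher entropy.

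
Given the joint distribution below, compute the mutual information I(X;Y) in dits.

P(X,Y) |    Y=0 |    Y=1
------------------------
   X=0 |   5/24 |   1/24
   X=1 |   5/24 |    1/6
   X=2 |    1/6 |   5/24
0.0223 dits

Mutual information: I(X;Y) = H(X) + H(Y) - H(X,Y)

Marginals:
P(X) = (1/4, 3/8, 3/8), H(X) = 0.4700 dits
P(Y) = (7/12, 5/12), H(Y) = 0.2950 dits

Joint entropy: H(X,Y) = 0.7427 dits

I(X;Y) = 0.4700 + 0.2950 - 0.7427 = 0.0223 dits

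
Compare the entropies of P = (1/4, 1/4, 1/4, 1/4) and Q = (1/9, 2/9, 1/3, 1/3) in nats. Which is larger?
P

Computing entropies in nats:
H(P) = 1.3863
H(Q) = 1.3108

Distribution P has higher entropy.

Intuition: The distribution closer to uniform (more spread out) has higher entropy.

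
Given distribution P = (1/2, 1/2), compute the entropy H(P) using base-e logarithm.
0.6931 nats

Shannon entropy is H(X) = -Σ p(x) log p(x).

For P = (1/2, 1/2):
H = -1/2 × log_e(1/2) -1/2 × log_e(1/2)
H = 0.6931 nats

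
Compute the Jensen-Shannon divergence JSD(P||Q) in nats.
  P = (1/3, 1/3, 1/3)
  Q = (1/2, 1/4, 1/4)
0.0144 nats

Jensen-Shannon divergence is:
JSD(P||Q) = 0.5 × D_KL(P||M) + 0.5 × D_KL(Q||M)
where M = 0.5 × (P + Q) is the mixture distribution.

M = 0.5 × (1/3, 1/3, 1/3) + 0.5 × (1/2, 1/4, 1/4) = (5/12, 7/24, 7/24)

D_KL(P||M) = 0.0146 nats
D_KL(Q||M) = 0.0141 nats

JSD(P||Q) = 0.5 × 0.0146 + 0.5 × 0.0141 = 0.0144 nats

Unlike KL divergence, JSD is symmetric and bounded: 0 ≤ JSD ≤ log(2).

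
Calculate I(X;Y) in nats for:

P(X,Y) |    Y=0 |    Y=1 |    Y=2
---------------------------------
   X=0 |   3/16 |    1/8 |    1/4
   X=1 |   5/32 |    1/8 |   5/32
0.0045 nats

Mutual information: I(X;Y) = H(X) + H(Y) - H(X,Y)

Marginals:
P(X) = (9/16, 7/16), H(X) = 0.6853 nats
P(Y) = (11/32, 1/4, 13/32), H(Y) = 1.0796 nats

Joint entropy: H(X,Y) = 1.7604 nats

I(X;Y) = 0.6853 + 1.0796 - 1.7604 = 0.0045 nats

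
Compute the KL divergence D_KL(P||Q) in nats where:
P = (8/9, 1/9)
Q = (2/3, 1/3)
0.1336 nats

KL divergence: D_KL(P||Q) = Σ p(x) log(p(x)/q(x))

Computing term by term:
  x=0: 8/9 × log_e[(8/9)/(2/3)] = 8/9 × 0.2877 = 0.2557
  x=1: 1/9 × log_e[(1/9)/(1/3)] = 1/9 × -1.0986 = -0.1221

D_KL(P||Q) = 0.1336 nats

Note: KL divergence is always non-negative and equals 0 iff P = Q.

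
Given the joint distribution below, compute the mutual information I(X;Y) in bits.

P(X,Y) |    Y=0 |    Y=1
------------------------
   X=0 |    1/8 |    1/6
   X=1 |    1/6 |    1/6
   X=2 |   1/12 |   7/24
0.0472 bits

Mutual information: I(X;Y) = H(X) + H(Y) - H(X,Y)

Marginals:
P(X) = (7/24, 1/3, 3/8), H(X) = 1.5774 bits
P(Y) = (3/8, 5/8), H(Y) = 0.9544 bits

Joint entropy: H(X,Y) = 2.4847 bits

I(X;Y) = 1.5774 + 0.9544 - 2.4847 = 0.0472 bits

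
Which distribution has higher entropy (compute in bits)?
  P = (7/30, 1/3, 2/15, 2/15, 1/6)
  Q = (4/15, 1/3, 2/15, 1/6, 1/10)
P

Computing entropies in bits:
H(P) = 2.2242
H(Q) = 2.1874

Distribution P has higher entropy.

Intuition: The distribution closer to uniform (more spread out) has higher entropy.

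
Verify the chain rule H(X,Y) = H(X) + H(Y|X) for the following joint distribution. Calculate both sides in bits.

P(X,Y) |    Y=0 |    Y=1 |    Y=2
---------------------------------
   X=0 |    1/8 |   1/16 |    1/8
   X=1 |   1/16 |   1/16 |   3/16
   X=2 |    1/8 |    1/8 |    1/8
H(X,Y) = 3.0778, H(X) = 1.5794, H(Y|X) = 1.4984 (all in bits)

Chain rule: H(X,Y) = H(X) + H(Y|X)

Left side — joint entropy directly:
H(X,Y) = -Σ p(x,y) log p(x,y) = 3.0778 bits

Right side — compute H(Y|X) from the conditional distributions:
P(X) = (5/16, 5/16, 3/8), so H(X) = 1.5794 bits
H(Y|X) = Σ_x P(X=x) · H(Y|X=x):
  P(Y|X=0) = (2/5, 1/5, 2/5), H(Y|X=0) = 1.5219, weight P(X=0) = 5/16
  P(Y|X=1) = (1/5, 1/5, 3/5), H(Y|X=1) = 1.3710, weight P(X=1) = 5/16
  P(Y|X=2) = (1/3, 1/3, 1/3), H(Y|X=2) = 1.5850, weight P(X=2) = 3/8
H(Y|X) = 1.4984 bits

H(X) + H(Y|X) = 1.5794 + 1.4984 = 3.0778 bits

Both sides equal 3.0778 bits. ✓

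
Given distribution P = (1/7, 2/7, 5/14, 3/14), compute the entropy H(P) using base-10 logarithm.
0.5792 dits

Shannon entropy is H(X) = -Σ p(x) log p(x).

For P = (1/7, 2/7, 5/14, 3/14):
H = -1/7 × log_10(1/7) -2/7 × log_10(2/7) -5/14 × log_10(5/14) -3/14 × log_10(3/14)
H = 0.5792 dits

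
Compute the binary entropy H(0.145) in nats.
0.4139 nats

The binary entropy function is:
H(p) = -p log(p) - (1-p) log(1-p)

H(0.145) = -0.145 × log_e(0.145) - 0.855 × log_e(0.855)
H(0.145) = 0.4139 nats

Note: Binary entropy is maximized at p=0.5 (H=1 bit) and minimized at p=0 or p=1 (H=0).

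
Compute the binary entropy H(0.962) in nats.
0.1615 nats

The binary entropy function is:
H(p) = -p log(p) - (1-p) log(1-p)

H(0.962) = -0.962 × log_e(0.962) - 0.038 × log_e(0.038)
H(0.962) = 0.1615 nats

Note: Binary entropy is maximized at p=0.5 (H=1 bit) and minimized at p=0 or p=1 (H=0).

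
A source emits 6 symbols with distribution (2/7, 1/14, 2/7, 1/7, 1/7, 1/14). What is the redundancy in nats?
0.1429 nats

Redundancy measures how far a source is from maximum entropy:
R = H_max - H(X)

Maximum entropy for 6 symbols: H_max = log_e(6) = 1.7918 nats
Actual entropy: H(X) = 1.6488 nats
Redundancy: R = 1.7918 - 1.6488 = 0.1429 nats

This redundancy represents potential for compression: the source could be compressed by 0.1429 nats per symbol.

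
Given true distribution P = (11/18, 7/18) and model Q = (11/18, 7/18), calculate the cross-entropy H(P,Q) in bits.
0.9641 bits

Cross-entropy: H(P,Q) = -Σ p(x) log q(x)

Alternatively: H(P,Q) = H(P) + D_KL(P||Q)
H(P) = 0.9641 bits
D_KL(P||Q) = 0.0000 bits

H(P,Q) = 0.9641 + 0.0000 = 0.9641 bits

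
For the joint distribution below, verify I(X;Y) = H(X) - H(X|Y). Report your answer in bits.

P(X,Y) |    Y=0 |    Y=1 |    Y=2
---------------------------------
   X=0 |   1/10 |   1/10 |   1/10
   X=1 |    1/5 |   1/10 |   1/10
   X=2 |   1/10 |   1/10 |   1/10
I(X;Y) = 0.0200 bits

Mutual information has multiple equivalent forms:
- I(X;Y) = H(X) - H(X|Y)
- I(X;Y) = H(Y) - H(Y|X)
- I(X;Y) = H(X) + H(Y) - H(X,Y)

Computing all quantities:
H(X) = 1.5710, H(Y) = 1.5710, H(X,Y) = 3.1219
H(X|Y) = 1.5510, H(Y|X) = 1.5510

Verification:
H(X) - H(X|Y) = 1.5710 - 1.5510 = 0.0200
H(Y) - H(Y|X) = 1.5710 - 1.5510 = 0.0200
H(X) + H(Y) - H(X,Y) = 1.5710 + 1.5710 - 3.1219 = 0.0200

All forms give I(X;Y) = 0.0200 bits. ✓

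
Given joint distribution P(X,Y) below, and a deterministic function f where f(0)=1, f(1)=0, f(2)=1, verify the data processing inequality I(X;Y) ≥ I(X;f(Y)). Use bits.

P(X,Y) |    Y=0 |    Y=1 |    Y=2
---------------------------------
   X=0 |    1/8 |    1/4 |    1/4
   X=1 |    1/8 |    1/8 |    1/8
I(X;Y) = 0.0157, I(X;f(Y)) = 0.0032, inequality holds: 0.0157 ≥ 0.0032

Data Processing Inequality: For any Markov chain X → Y → Z, we have I(X;Y) ≥ I(X;Z).

Here Z = f(Y) is a deterministic function of Y, forming X → Y → Z.

Original I(X;Y) = 0.0157 bits

After applying f:
P(X,Z) where Z=f(Y):
- P(X,Z=0) = P(X,Y=1)
- P(X,Z=1) = P(X,Y=0) + P(X,Y=2)

I(X;Z) = I(X;f(Y)) = 0.0032 bits

Verification: 0.0157 ≥ 0.0032 ✓

Information cannot be created by processing; the function f can only lose information about X.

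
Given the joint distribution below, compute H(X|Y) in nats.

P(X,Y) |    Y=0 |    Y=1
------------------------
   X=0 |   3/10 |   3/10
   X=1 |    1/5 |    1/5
0.6730 nats

Using the chain rule: H(X|Y) = H(X,Y) - H(Y)

First, compute H(X,Y) = 1.3662 nats

Marginal P(Y) = (1/2, 1/2)
H(Y) = 0.6931 nats

H(X|Y) = H(X,Y) - H(Y) = 1.3662 - 0.6931 = 0.6730 nats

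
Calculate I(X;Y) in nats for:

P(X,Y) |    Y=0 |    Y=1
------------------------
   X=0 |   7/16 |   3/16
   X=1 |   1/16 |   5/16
0.1424 nats

Mutual information: I(X;Y) = H(X) + H(Y) - H(X,Y)

Marginals:
P(X) = (5/8, 3/8), H(X) = 0.6616 nats
P(Y) = (1/2, 1/2), H(Y) = 0.6931 nats

Joint entropy: H(X,Y) = 1.2123 nats

I(X;Y) = 0.6616 + 0.6931 - 1.2123 = 0.1424 nats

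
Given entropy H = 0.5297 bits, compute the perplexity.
1.4436

Perplexity is 2^H (or exp(H) for natural log).

H = 0.5297 bits
Perplexity = 2^0.5297 = 1.4436

Interpretation: The model's uncertainty is equivalent to choosing uniformly among 1.4 options.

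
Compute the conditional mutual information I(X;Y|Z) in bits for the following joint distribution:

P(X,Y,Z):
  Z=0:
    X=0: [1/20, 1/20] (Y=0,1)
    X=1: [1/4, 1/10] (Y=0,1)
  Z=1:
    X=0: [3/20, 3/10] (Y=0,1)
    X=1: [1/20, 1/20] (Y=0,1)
0.0180 bits

Conditional mutual information: I(X;Y|Z) = H(X|Z) + H(Y|Z) - H(X,Y|Z)

H(Z) = 0.9928
H(X,Z) = 1.7129 → H(X|Z) = 0.7201
H(Y,Z) = 1.9261 → H(Y|Z) = 0.9333
H(X,Y,Z) = 2.6282 → H(X,Y|Z) = 1.6354

I(X;Y|Z) = 0.7201 + 0.9333 - 1.6354 = 0.0180 bits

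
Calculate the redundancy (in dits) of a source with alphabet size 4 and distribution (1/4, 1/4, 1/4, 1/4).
0.0000 dits

Redundancy measures how far a source is from maximum entropy:
R = H_max - H(X)

Maximum entropy for 4 symbols: H_max = log_10(4) = 0.6021 dits
Actual entropy: H(X) = 0.6021 dits
Redundancy: R = 0.6021 - 0.6021 = 0.0000 dits

This redundancy represents potential for compression: the source could be compressed by 0.0000 dits per symbol.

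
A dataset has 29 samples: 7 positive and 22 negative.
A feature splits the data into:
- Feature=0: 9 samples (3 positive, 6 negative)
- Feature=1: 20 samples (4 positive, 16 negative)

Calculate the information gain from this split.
0.0145 bits

Information Gain = H(Y) - H(Y|Feature)

Before split:
P(positive) = 7/29 = 0.2414
H(Y) = 0.7973 bits

After split:
Feature=0: H = 0.9183 bits (weight = 9/29)
Feature=1: H = 0.7219 bits (weight = 20/29)
H(Y|Feature) = (9/29)×0.9183 + (20/29)×0.7219 = 0.7829 bits

Information Gain = 0.7973 - 0.7829 = 0.0145 bits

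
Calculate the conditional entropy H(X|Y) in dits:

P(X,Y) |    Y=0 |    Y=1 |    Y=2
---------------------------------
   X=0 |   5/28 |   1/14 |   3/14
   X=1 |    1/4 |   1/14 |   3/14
0.2984 dits

Using the chain rule: H(X|Y) = H(X,Y) - H(Y)

First, compute H(X,Y) = 0.7346 dits

Marginal P(Y) = (3/7, 1/7, 3/7)
H(Y) = 0.4361 dits

H(X|Y) = H(X,Y) - H(Y) = 0.7346 - 0.4361 = 0.2984 dits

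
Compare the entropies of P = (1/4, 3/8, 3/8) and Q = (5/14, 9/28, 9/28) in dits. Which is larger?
Q

Computing entropies in dits:
H(P) = 0.4700
H(Q) = 0.4766

Distribution Q has higher entropy.

Intuition: The distribution closer to uniform (more spread out) has higher entropy.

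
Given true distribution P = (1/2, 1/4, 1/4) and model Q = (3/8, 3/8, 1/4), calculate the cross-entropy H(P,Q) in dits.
0.4700 dits

Cross-entropy: H(P,Q) = -Σ p(x) log q(x)

Alternatively: H(P,Q) = H(P) + D_KL(P||Q)
H(P) = 0.4515 dits
D_KL(P||Q) = 0.0184 dits

H(P,Q) = 0.4515 + 0.0184 = 0.4700 dits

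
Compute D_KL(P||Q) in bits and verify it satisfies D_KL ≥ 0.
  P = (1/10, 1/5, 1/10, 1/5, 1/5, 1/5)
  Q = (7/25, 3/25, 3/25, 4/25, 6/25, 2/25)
0.2487 bits

KL divergence satisfies the Gibbs inequality: D_KL(P||Q) ≥ 0 for all distributions P, Q.

D_KL(P||Q) = Σ p(x) log(p(x)/q(x))
Term by term:
  x=0: 1/10 × log_2[(1/10)/(7/25)] = -0.1485
  x=1: 1/5 × log_2[(1/5)/(3/25)] = 0.1474
  x=2: 1/10 × log_2[(1/10)/(3/25)] = -0.0263
  x=3: 1/5 × log_2[(1/5)/(4/25)] = 0.0644
  x=4: 1/5 × log_2[(1/5)/(6/25)] = -0.0526
  x=5: 1/5 × log_2[(1/5)/(2/25)] = 0.2644
D_KL(P||Q) = 0.2487 bits

D_KL(P||Q) = 0.2487 ≥ 0 ✓

This non-negativity is a fundamental property: relative entropy cannot be negative because it measures how different Q is from P.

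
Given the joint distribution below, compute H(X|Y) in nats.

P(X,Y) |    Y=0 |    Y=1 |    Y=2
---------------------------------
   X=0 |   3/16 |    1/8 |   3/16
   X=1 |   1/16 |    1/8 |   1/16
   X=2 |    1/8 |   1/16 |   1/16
1.0059 nats

Using the chain rule: H(X|Y) = H(X,Y) - H(Y)

First, compute H(X,Y) = 2.1007 nats

Marginal P(Y) = (3/8, 5/16, 5/16)
H(Y) = 1.0948 nats

H(X|Y) = H(X,Y) - H(Y) = 2.1007 - 1.0948 = 1.0059 nats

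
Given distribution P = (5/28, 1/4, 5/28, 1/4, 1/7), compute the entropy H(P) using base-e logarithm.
1.5864 nats

Shannon entropy is H(X) = -Σ p(x) log p(x).

For P = (5/28, 1/4, 5/28, 1/4, 1/7):
H = -5/28 × log_e(5/28) -1/4 × log_e(1/4) -5/28 × log_e(5/28) -1/4 × log_e(1/4) -1/7 × log_e(1/7)
H = 1.5864 nats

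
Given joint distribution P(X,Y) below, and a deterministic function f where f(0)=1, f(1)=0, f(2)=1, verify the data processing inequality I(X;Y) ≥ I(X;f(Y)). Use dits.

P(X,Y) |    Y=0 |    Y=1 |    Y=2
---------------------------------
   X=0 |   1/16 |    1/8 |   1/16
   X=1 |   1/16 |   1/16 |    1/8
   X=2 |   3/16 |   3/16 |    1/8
I(X;Y) = 0.0147, I(X;f(Y)) = 0.0073, inequality holds: 0.0147 ≥ 0.0073

Data Processing Inequality: For any Markov chain X → Y → Z, we have I(X;Y) ≥ I(X;Z).

Here Z = f(Y) is a deterministic function of Y, forming X → Y → Z.

Original I(X;Y) = 0.0147 dits

After applying f:
P(X,Z) where Z=f(Y):
- P(X,Z=0) = P(X,Y=1)
- P(X,Z=1) = P(X,Y=0) + P(X,Y=2)

I(X;Z) = I(X;f(Y)) = 0.0073 dits

Verification: 0.0147 ≥ 0.0073 ✓

Information cannot be created by processing; the function f can only lose information about X.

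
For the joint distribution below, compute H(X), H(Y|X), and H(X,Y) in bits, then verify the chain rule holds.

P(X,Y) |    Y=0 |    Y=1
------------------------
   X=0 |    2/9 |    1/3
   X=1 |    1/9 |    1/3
H(X,Y) = 1.8911, H(X) = 0.9911, H(Y|X) = 0.9000 (all in bits)

Chain rule: H(X,Y) = H(X) + H(Y|X)

Left side — joint entropy directly:
H(X,Y) = -Σ p(x,y) log p(x,y) = 1.8911 bits

Right side — compute H(Y|X) from the conditional distributions:
P(X) = (5/9, 4/9), so H(X) = 0.9911 bits
H(Y|X) = Σ_x P(X=x) · H(Y|X=x):
  P(Y|X=0) = (2/5, 3/5), H(Y|X=0) = 0.9710, weight P(X=0) = 5/9
  P(Y|X=1) = (1/4, 3/4), H(Y|X=1) = 0.8113, weight P(X=1) = 4/9
H(Y|X) = 0.9000 bits

H(X) + H(Y|X) = 0.9911 + 0.9000 = 1.8911 bits

Both sides equal 1.8911 bits. ✓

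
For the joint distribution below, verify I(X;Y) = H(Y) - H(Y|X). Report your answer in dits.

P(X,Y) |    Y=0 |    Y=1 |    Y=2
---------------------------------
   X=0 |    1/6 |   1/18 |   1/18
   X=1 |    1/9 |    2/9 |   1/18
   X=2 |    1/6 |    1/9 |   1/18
I(X;Y) = 0.0233 dits

Mutual information has multiple equivalent forms:
- I(X;Y) = H(X) - H(X|Y)
- I(X;Y) = H(Y) - H(Y|X)
- I(X;Y) = H(X) + H(Y) - H(X,Y)

Computing all quantities:
H(X) = 0.4731, H(Y) = 0.4457, H(X,Y) = 0.8955
H(X|Y) = 0.4498, H(Y|X) = 0.4225

Verification:
H(X) - H(X|Y) = 0.4731 - 0.4498 = 0.0233
H(Y) - H(Y|X) = 0.4457 - 0.4225 = 0.0233
H(X) + H(Y) - H(X,Y) = 0.4731 + 0.4457 - 0.8955 = 0.0233

All forms give I(X;Y) = 0.0233 dits. ✓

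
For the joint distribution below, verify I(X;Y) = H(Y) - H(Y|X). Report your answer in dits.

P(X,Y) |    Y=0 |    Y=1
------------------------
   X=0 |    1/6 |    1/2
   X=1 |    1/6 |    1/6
I(X;Y) = 0.0133 dits

Mutual information has multiple equivalent forms:
- I(X;Y) = H(X) - H(X|Y)
- I(X;Y) = H(Y) - H(Y|X)
- I(X;Y) = H(X) + H(Y) - H(X,Y)

Computing all quantities:
H(X) = 0.2764, H(Y) = 0.2764, H(X,Y) = 0.5396
H(X|Y) = 0.2632, H(Y|X) = 0.2632

Verification:
H(X) - H(X|Y) = 0.2764 - 0.2632 = 0.0133
H(Y) - H(Y|X) = 0.2764 - 0.2632 = 0.0133
H(X) + H(Y) - H(X,Y) = 0.2764 + 0.2764 - 0.5396 = 0.0133

All forms give I(X;Y) = 0.0133 dits. ✓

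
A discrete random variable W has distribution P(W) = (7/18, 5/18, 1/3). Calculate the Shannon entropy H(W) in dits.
0.4731 dits

Shannon entropy is H(X) = -Σ p(x) log p(x).

For P = (7/18, 5/18, 1/3):
H = -7/18 × log_10(7/18) -5/18 × log_10(5/18) -1/3 × log_10(1/3)
H = 0.4731 dits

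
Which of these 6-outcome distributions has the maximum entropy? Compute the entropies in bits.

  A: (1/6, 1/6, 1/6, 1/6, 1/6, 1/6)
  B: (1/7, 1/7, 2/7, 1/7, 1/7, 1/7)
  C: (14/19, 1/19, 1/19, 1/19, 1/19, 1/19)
A

For a discrete distribution over n outcomes, entropy is maximized by the uniform distribution.

Computing entropies:
H(A) = 2.5850 bits
H(B) = 2.5216 bits
H(C) = 1.4425 bits

The uniform distribution (where all probabilities equal 1/6) achieves the maximum entropy of log_2(6) = 2.5850 bits.

Distribution A has the highest entropy.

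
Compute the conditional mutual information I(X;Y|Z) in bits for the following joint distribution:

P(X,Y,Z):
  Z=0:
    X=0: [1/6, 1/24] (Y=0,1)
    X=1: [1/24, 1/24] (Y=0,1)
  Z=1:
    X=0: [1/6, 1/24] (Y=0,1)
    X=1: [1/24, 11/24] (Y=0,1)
0.2798 bits

Conditional mutual information: I(X;Y|Z) = H(X|Z) + H(Y|Z) - H(X,Y|Z)

H(Z) = 0.8709
H(X,Z) = 1.7417 → H(X|Z) = 0.8708
H(Y,Z) = 1.7417 → H(Y|Z) = 0.8708
H(X,Y,Z) = 2.3327 → H(X,Y|Z) = 1.4619

I(X;Y|Z) = 0.8708 + 0.8708 - 1.4619 = 0.2798 bits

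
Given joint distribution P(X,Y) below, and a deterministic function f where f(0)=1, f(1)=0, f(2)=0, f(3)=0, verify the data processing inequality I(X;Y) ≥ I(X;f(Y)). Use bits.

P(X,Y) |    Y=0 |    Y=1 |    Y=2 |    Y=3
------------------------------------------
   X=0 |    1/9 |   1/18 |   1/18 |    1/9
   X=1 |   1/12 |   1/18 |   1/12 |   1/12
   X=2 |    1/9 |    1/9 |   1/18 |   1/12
I(X;Y) = 0.0287, I(X;f(Y)) = 0.0020, inequality holds: 0.0287 ≥ 0.0020

Data Processing Inequality: For any Markov chain X → Y → Z, we have I(X;Y) ≥ I(X;Z).

Here Z = f(Y) is a deterministic function of Y, forming X → Y → Z.

Original I(X;Y) = 0.0287 bits

After applying f:
P(X,Z) where Z=f(Y):
- P(X,Z=0) = P(X,Y=1) + P(X,Y=2) + P(X,Y=3)
- P(X,Z=1) = P(X,Y=0)

I(X;Z) = I(X;f(Y)) = 0.0020 bits

Verification: 0.0287 ≥ 0.0020 ✓

Information cannot be created by processing; the function f can only lose information about X.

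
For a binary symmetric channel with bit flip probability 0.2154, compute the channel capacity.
0.2483 bits

For a binary symmetric channel (BSC) with error probability p:
Capacity C = 1 - H(p) bits per symbol

where H(p) = -p log₂(p) - (1-p) log₂(1-p) is the binary entropy function.

H(0.2154) = 0.7517 bits
C = 1 - 0.7517 = 0.2483 bits per symbol

This means we can reliably transmit up to 0.2483 bits of information per channel use.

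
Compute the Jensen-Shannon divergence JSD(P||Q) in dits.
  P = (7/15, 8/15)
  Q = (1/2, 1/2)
0.0002 dits

Jensen-Shannon divergence is:
JSD(P||Q) = 0.5 × D_KL(P||M) + 0.5 × D_KL(Q||M)
where M = 0.5 × (P + Q) is the mixture distribution.

M = 0.5 × (7/15, 8/15) + 0.5 × (1/2, 1/2) = (0.483333, 0.516667)

D_KL(P||M) = 0.0002 dits
D_KL(Q||M) = 0.0002 dits

JSD(P||Q) = 0.5 × 0.0002 + 0.5 × 0.0002 = 0.0002 dits

Unlike KL divergence, JSD is symmetric and bounded: 0 ≤ JSD ≤ log(2).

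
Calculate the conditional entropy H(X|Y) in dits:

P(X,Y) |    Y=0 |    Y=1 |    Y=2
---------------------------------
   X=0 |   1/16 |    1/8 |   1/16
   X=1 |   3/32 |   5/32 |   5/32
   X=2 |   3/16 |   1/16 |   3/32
0.4430 dits

Using the chain rule: H(X|Y) = H(X,Y) - H(Y)

First, compute H(X,Y) = 0.9197 dits

Marginal P(Y) = (11/32, 11/32, 5/16)
H(Y) = 0.4767 dits

H(X|Y) = H(X,Y) - H(Y) = 0.9197 - 0.4767 = 0.4430 dits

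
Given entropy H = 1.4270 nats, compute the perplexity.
4.1662

Perplexity is e^H (or exp(H) for natural log).

H = 1.4270 nats
Perplexity = e^1.4270 = 4.1662

Interpretation: The model's uncertainty is equivalent to choosing uniformly among 4.2 options.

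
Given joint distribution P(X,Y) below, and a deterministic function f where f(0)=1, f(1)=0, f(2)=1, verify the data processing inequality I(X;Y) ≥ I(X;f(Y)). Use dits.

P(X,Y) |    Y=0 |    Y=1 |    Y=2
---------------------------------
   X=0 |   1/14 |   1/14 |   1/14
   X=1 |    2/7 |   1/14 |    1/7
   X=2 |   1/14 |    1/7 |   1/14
I(X;Y) = 0.0298, I(X;f(Y)) = 0.0255, inequality holds: 0.0298 ≥ 0.0255

Data Processing Inequality: For any Markov chain X → Y → Z, we have I(X;Y) ≥ I(X;Z).

Here Z = f(Y) is a deterministic function of Y, forming X → Y → Z.

Original I(X;Y) = 0.0298 dits

After applying f:
P(X,Z) where Z=f(Y):
- P(X,Z=0) = P(X,Y=1)
- P(X,Z=1) = P(X,Y=0) + P(X,Y=2)

I(X;Z) = I(X;f(Y)) = 0.0255 dits

Verification: 0.0298 ≥ 0.0255 ✓

Information cannot be created by processing; the function f can only lose information about X.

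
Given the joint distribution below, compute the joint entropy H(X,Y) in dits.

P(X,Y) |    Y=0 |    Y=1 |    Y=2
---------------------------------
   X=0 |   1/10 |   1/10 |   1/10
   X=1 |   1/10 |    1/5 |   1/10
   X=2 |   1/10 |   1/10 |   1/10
0.9398 dits

Joint entropy is H(X,Y) = -Σ_{x,y} p(x,y) log p(x,y).

Summing over all non-zero entries:
H(X,Y) = -[1/10·log_10(1/10) + 1/10·log_10(1/10) + 1/10·log_10(1/10) + 1/10·log_10(1/10) + 1/5·log_10(1/5) + 1/10·log_10(1/10) + 1/10·log_10(1/10) + 1/10·log_10(1/10) + 1/10·log_10(1/10)]
H(X,Y) = 0.9398 dits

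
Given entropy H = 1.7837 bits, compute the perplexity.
3.4431

Perplexity is 2^H (or exp(H) for natural log).

H = 1.7837 bits
Perplexity = 2^1.7837 = 3.4431

Interpretation: The model's uncertainty is equivalent to choosing uniformly among 3.4 options.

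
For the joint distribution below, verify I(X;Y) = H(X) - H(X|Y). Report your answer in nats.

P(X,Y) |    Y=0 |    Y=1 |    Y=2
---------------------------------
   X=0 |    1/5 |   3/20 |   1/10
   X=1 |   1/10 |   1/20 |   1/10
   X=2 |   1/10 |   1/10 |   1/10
I(X;Y) = 0.0182 nats

Mutual information has multiple equivalent forms:
- I(X;Y) = H(X) - H(X|Y)
- I(X;Y) = H(Y) - H(Y|X)
- I(X;Y) = H(X) + H(Y) - H(X,Y)

Computing all quantities:
H(X) = 1.0671, H(Y) = 1.0889, H(X,Y) = 2.1378
H(X|Y) = 1.0489, H(Y|X) = 1.0707

Verification:
H(X) - H(X|Y) = 1.0671 - 1.0489 = 0.0182
H(Y) - H(Y|X) = 1.0889 - 1.0707 = 0.0182
H(X) + H(Y) - H(X,Y) = 1.0671 + 1.0889 - 2.1378 = 0.0182

All forms give I(X;Y) = 0.0182 nats. ✓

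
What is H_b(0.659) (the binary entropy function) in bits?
0.9258 bits

The binary entropy function is:
H(p) = -p log(p) - (1-p) log(1-p)

H(0.659) = -0.659 × log_2(0.659) - 0.341 × log_2(0.341)
H(0.659) = 0.9258 bits

Note: Binary entropy is maximized at p=0.5 (H=1 bit) and minimized at p=0 or p=1 (H=0).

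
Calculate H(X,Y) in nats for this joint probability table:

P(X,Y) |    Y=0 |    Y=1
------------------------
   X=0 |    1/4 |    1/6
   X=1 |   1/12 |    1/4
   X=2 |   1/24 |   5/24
1.6581 nats

Joint entropy is H(X,Y) = -Σ_{x,y} p(x,y) log p(x,y).

Summing over all non-zero entries:
H(X,Y) = -[1/4·log_e(1/4) + 1/6·log_e(1/6) + 1/12·log_e(1/12) + 1/4·log_e(1/4) + 1/24·log_e(1/24) + 5/24·log_e(5/24)]
H(X,Y) = 1.6581 nats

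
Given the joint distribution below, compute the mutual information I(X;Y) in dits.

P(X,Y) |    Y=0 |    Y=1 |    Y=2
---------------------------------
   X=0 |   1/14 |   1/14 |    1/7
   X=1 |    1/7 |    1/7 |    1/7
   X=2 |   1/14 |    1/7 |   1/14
0.0123 dits

Mutual information: I(X;Y) = H(X) + H(Y) - H(X,Y)

Marginals:
P(X) = (2/7, 3/7, 2/7), H(X) = 0.4686 dits
P(Y) = (2/7, 5/14, 5/14), H(Y) = 0.4748 dits

Joint entropy: H(X,Y) = 0.9311 dits

I(X;Y) = 0.4686 + 0.4748 - 0.9311 = 0.0123 dits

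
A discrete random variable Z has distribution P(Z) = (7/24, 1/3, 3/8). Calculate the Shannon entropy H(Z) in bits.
1.5774 bits

Shannon entropy is H(X) = -Σ p(x) log p(x).

For P = (7/24, 1/3, 3/8):
H = -7/24 × log_2(7/24) -1/3 × log_2(1/3) -3/8 × log_2(3/8)
H = 1.5774 bits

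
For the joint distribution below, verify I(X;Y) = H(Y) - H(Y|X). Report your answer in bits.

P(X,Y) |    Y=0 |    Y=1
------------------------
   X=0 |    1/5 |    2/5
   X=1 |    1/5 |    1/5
I(X;Y) = 0.0200 bits

Mutual information has multiple equivalent forms:
- I(X;Y) = H(X) - H(X|Y)
- I(X;Y) = H(Y) - H(Y|X)
- I(X;Y) = H(X) + H(Y) - H(X,Y)

Computing all quantities:
H(X) = 0.9710, H(Y) = 0.9710, H(X,Y) = 1.9219
H(X|Y) = 0.9510, H(Y|X) = 0.9510

Verification:
H(X) - H(X|Y) = 0.9710 - 0.9510 = 0.0200
H(Y) - H(Y|X) = 0.9710 - 0.9510 = 0.0200
H(X) + H(Y) - H(X,Y) = 0.9710 + 0.9710 - 1.9219 = 0.0200

All forms give I(X;Y) = 0.0200 bits. ✓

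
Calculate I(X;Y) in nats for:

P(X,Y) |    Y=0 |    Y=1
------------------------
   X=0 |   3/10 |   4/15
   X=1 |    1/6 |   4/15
0.0104 nats

Mutual information: I(X;Y) = H(X) + H(Y) - H(X,Y)

Marginals:
P(X) = (17/30, 13/30), H(X) = 0.6842 nats
P(Y) = (7/15, 8/15), H(Y) = 0.6909 nats

Joint entropy: H(X,Y) = 1.3648 nats

I(X;Y) = 0.6842 + 0.6909 - 1.3648 = 0.0104 nats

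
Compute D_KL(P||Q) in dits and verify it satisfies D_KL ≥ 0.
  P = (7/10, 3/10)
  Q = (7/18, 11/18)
0.0860 dits

KL divergence satisfies the Gibbs inequality: D_KL(P||Q) ≥ 0 for all distributions P, Q.

D_KL(P||Q) = Σ p(x) log(p(x)/q(x))
Term by term:
  x=0: 7/10 × log_10[(7/10)/(7/18)] = 0.1787
  x=1: 3/10 × log_10[(3/10)/(11/18)] = -0.0927
D_KL(P||Q) = 0.0860 dits

D_KL(P||Q) = 0.0860 ≥ 0 ✓

This non-negativity is a fundamental property: relative entropy cannot be negative because it measures how different Q is from P.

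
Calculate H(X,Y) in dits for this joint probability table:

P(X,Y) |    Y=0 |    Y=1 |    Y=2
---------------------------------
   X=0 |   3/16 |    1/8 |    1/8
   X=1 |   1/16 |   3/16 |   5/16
0.7315 dits

Joint entropy is H(X,Y) = -Σ_{x,y} p(x,y) log p(x,y).

Summing over all non-zero entries:
H(X,Y) = -[3/16·log_10(3/16) + 1/8·log_10(1/8) + 1/8·log_10(1/8) + 1/16·log_10(1/16) + 3/16·log_10(3/16) + 5/16·log_10(5/16)]
H(X,Y) = 0.7315 dits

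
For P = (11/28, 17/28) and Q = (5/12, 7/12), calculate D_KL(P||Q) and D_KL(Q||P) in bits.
D_KL(P||Q) = 0.0017, D_KL(Q||P) = 0.0017

KL divergence is not symmetric: D_KL(P||Q) ≠ D_KL(Q||P) in general.

D_KL(P||Q) = 0.0017 bits
D_KL(Q||P) = 0.0017 bits

In this case they happen to be equal (to 4 decimal places).

This asymmetry is why KL divergence is not a true distance metric.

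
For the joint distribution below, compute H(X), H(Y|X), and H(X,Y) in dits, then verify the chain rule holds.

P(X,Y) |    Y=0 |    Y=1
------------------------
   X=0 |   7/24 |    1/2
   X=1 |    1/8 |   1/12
H(X,Y) = 0.5094, H(X) = 0.2222, H(Y|X) = 0.2872 (all in dits)

Chain rule: H(X,Y) = H(X) + H(Y|X)

Left side — joint entropy directly:
H(X,Y) = -Σ p(x,y) log p(x,y) = 0.5094 dits

Right side — compute H(Y|X) from the conditional distributions:
P(X) = (19/24, 5/24), so H(X) = 0.2222 dits
H(Y|X) = Σ_x P(X=x) · H(Y|X=x):
  P(Y|X=0) = (7/19, 12/19), H(Y|X=0) = 0.2858, weight P(X=0) = 19/24
  P(Y|X=1) = (3/5, 2/5), H(Y|X=1) = 0.2923, weight P(X=1) = 5/24
H(Y|X) = 0.2872 dits

H(X) + H(Y|X) = 0.2222 + 0.2872 = 0.5094 dits

Both sides equal 0.5094 dits. ✓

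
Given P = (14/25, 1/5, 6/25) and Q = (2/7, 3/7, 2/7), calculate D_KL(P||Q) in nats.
0.1826 nats

KL divergence: D_KL(P||Q) = Σ p(x) log(p(x)/q(x))

Computing term by term:
  x=0: 14/25 × log_e[(14/25)/(2/7)] = 14/25 × 0.6729 = 0.3768
  x=1: 1/5 × log_e[(1/5)/(3/7)] = 1/5 × -0.7621 = -0.1524
  x=2: 6/25 × log_e[(6/25)/(2/7)] = 6/25 × -0.1744 = -0.0418

D_KL(P||Q) = 0.1826 nats

Note: KL divergence is always non-negative and equals 0 iff P = Q.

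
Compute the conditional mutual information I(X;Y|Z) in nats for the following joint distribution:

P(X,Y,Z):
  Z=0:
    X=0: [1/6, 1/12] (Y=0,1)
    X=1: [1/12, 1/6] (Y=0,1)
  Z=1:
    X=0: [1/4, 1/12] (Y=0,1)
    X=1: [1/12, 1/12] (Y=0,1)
0.0436 nats

Conditional mutual information: I(X;Y|Z) = H(X|Z) + H(Y|Z) - H(X,Y|Z)

H(Z) = 0.6931
H(X,Z) = 1.3580 → H(X|Z) = 0.6648
H(Y,Z) = 1.3580 → H(Y|Z) = 0.6648
H(X,Y,Z) = 1.9792 → H(X,Y|Z) = 1.2861

I(X;Y|Z) = 0.6648 + 0.6648 - 1.2861 = 0.0436 nats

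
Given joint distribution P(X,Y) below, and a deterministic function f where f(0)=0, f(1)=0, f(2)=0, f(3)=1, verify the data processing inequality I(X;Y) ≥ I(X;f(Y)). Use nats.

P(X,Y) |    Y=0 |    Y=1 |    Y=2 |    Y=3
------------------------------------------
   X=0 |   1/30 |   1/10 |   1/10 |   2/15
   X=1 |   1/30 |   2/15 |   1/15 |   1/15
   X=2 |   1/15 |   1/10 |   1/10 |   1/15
I(X;Y) = 0.0278, I(X;f(Y)) = 0.0139, inequality holds: 0.0278 ≥ 0.0139

Data Processing Inequality: For any Markov chain X → Y → Z, we have I(X;Y) ≥ I(X;Z).

Here Z = f(Y) is a deterministic function of Y, forming X → Y → Z.

Original I(X;Y) = 0.0278 nats

After applying f:
P(X,Z) where Z=f(Y):
- P(X,Z=0) = P(X,Y=0) + P(X,Y=1) + P(X,Y=2)
- P(X,Z=1) = P(X,Y=3)

I(X;Z) = I(X;f(Y)) = 0.0139 nats

Verification: 0.0278 ≥ 0.0139 ✓

Information cannot be created by processing; the function f can only lose information about X.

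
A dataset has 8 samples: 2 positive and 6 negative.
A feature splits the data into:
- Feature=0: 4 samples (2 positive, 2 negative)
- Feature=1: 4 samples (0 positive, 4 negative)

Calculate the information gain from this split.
0.3113 bits

Information Gain = H(Y) - H(Y|Feature)

Before split:
P(positive) = 2/8 = 0.2500
H(Y) = 0.8113 bits

After split:
Feature=0: H = 1.0000 bits (weight = 4/8)
Feature=1: H = 0.0000 bits (weight = 4/8)
H(Y|Feature) = (4/8)×1.0000 + (4/8)×0.0000 = 0.5000 bits

Information Gain = 0.8113 - 0.5000 = 0.3113 bits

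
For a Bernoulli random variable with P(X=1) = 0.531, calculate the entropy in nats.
0.6912 nats

The binary entropy function is:
H(p) = -p log(p) - (1-p) log(1-p)

H(0.531) = -0.531 × log_e(0.531) - 0.469 × log_e(0.469)
H(0.531) = 0.6912 nats

Note: Binary entropy is maximized at p=0.5 (H=1 bit) and minimized at p=0 or p=1 (H=0).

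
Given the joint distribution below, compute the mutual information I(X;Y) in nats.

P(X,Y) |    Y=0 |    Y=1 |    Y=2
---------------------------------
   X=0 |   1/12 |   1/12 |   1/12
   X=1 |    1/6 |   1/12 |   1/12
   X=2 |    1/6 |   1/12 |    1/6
0.0168 nats

Mutual information: I(X;Y) = H(X) + H(Y) - H(X,Y)

Marginals:
P(X) = (1/4, 1/3, 5/12), H(X) = 1.0776 nats
P(Y) = (5/12, 1/4, 1/3), H(Y) = 1.0776 nats

Joint entropy: H(X,Y) = 2.1383 nats

I(X;Y) = 1.0776 + 1.0776 - 2.1383 = 0.0168 nats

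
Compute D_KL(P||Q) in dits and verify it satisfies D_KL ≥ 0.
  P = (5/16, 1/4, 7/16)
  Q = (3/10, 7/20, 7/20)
0.0114 dits

KL divergence satisfies the Gibbs inequality: D_KL(P||Q) ≥ 0 for all distributions P, Q.

D_KL(P||Q) = Σ p(x) log(p(x)/q(x))
Term by term:
  x=0: 5/16 × log_10[(5/16)/(3/10)] = 0.0055
  x=1: 1/4 × log_10[(1/4)/(7/20)] = -0.0365
  x=2: 7/16 × log_10[(7/16)/(7/20)] = 0.0424
D_KL(P||Q) = 0.0114 dits

D_KL(P||Q) = 0.0114 ≥ 0 ✓

This non-negativity is a fundamental property: relative entropy cannot be negative because it measures how different Q is from P.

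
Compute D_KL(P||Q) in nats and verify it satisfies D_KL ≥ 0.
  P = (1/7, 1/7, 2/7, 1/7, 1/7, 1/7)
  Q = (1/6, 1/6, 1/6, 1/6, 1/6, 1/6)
0.0439 nats

KL divergence satisfies the Gibbs inequality: D_KL(P||Q) ≥ 0 for all distributions P, Q.

D_KL(P||Q) = Σ p(x) log(p(x)/q(x))
Term by term:
  x=0: 1/7 × log_e[(1/7)/(1/6)] = -0.0220
  x=1: 1/7 × log_e[(1/7)/(1/6)] = -0.0220
  x=2: 2/7 × log_e[(2/7)/(1/6)] = 0.1540
  x=3: 1/7 × log_e[(1/7)/(1/6)] = -0.0220
  x=4: 1/7 × log_e[(1/7)/(1/6)] = -0.0220
  x=5: 1/7 × log_e[(1/7)/(1/6)] = -0.0220
D_KL(P||Q) = 0.0439 nats

D_KL(P||Q) = 0.0439 ≥ 0 ✓

This non-negativity is a fundamental property: relative entropy cannot be negative because it measures how different Q is from P.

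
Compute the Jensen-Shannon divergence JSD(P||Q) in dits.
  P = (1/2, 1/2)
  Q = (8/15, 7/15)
0.0002 dits

Jensen-Shannon divergence is:
JSD(P||Q) = 0.5 × D_KL(P||M) + 0.5 × D_KL(Q||M)
where M = 0.5 × (P + Q) is the mixture distribution.

M = 0.5 × (1/2, 1/2) + 0.5 × (8/15, 7/15) = (0.516667, 0.483333)

D_KL(P||M) = 0.0002 dits
D_KL(Q||M) = 0.0002 dits

JSD(P||Q) = 0.5 × 0.0002 + 0.5 × 0.0002 = 0.0002 dits

Unlike KL divergence, JSD is symmetric and bounded: 0 ≤ JSD ≤ log(2).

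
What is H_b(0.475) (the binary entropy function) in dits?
0.3005 dits

The binary entropy function is:
H(p) = -p log(p) - (1-p) log(1-p)

H(0.475) = -0.475 × log_10(0.475) - 0.525 × log_10(0.525)
H(0.475) = 0.3005 dits

Note: Binary entropy is maximized at p=0.5 (H=1 bit) and minimized at p=0 or p=1 (H=0).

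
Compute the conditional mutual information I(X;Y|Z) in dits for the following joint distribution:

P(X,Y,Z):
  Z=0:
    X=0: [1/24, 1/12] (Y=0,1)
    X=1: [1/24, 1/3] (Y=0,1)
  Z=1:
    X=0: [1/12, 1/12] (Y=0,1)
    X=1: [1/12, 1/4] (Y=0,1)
0.0131 dits

Conditional mutual information: I(X;Y|Z) = H(X|Z) + H(Y|Z) - H(X,Y|Z)

H(Z) = 0.3010
H(X,Z) = 0.5614 → H(X|Z) = 0.2603
H(Y,Z) = 0.5371 → H(Y|Z) = 0.2361
H(X,Y,Z) = 0.7843 → H(X,Y|Z) = 0.4833

I(X;Y|Z) = 0.2603 + 0.2361 - 0.4833 = 0.0131 dits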